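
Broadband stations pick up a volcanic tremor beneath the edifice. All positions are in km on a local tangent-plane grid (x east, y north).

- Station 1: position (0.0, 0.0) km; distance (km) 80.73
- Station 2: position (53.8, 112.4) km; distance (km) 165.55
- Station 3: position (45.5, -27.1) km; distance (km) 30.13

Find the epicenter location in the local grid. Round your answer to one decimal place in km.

x ≈ 60.9 km, y ≈ -53.0 km

Circle about each station: x² + y² = 80.73²; (x − 53.8)² + (y − 112.4)² = 165.55²; (x − 45.5)² + (y + 27.1)² = 30.13².
Subtracting pairs of circle equations eliminates x²+y² and gives linear equations (the radical axes):
107.6 x + 224.8 y = -5361.27
91.0 x − 54.2 y = 8414.18
Solving the 2×2 system: x ≈ 60.9, y ≈ -53.0 km.
Check against Station 1 (with the unrounded x, y): √(x²+y²) = 80.73 ≈ 80.73 km. ✓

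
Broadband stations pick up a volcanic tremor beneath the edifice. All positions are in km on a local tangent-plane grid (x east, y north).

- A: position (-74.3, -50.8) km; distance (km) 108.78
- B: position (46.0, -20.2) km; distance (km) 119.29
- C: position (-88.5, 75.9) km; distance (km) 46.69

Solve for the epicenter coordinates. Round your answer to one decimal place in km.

Circle about each station: (x + 74.3)² + (y + 50.8)² = 108.78²; (x − 46.0)² + (y + 20.2)² = 119.29²; (x + 88.5)² + (y − 75.9)² = 46.69².
Subtracting the A equation from the B and C equations removes the quadratic terms:
240.6 x + 61.2 y = -7974.11
-28.4 x + 253.4 y = 15145.06
Solving the 2×2 system: x ≈ -47.0, y ≈ 54.5 km.

(-47.0, 54.5)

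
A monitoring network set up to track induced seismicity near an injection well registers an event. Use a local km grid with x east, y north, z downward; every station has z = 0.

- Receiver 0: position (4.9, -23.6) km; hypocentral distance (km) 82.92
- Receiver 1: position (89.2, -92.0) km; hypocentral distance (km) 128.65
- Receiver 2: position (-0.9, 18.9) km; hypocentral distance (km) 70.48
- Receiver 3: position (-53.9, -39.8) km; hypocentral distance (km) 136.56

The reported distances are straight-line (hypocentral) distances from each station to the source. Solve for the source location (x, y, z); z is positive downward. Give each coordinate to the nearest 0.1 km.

Each station gives a sphere (x−x_i)² + (y−y_i)² + z² = d_i² (stations at z=0).
Subtracting the Receiver 0 sphere from Receiver 1 and Receiver 2: z² cancels, leaving linear equations in x and y:
168.6 x − 136.8 y = 6164.57
-11.6 x + 85.0 y = 1685.35
Solving: x ≈ 59.207, y ≈ 27.908 km (keep extra digits for the depth step; rounded: 59.2, 27.9).
Then from the Receiver 0 sphere: z² = 82.92² − (x − 4.9)² − (y + 23.6)² with x = 59.207, y = 27.908, so z ≈ 35.685 ≈ 35.7 km.

(59.2, 27.9, 35.7)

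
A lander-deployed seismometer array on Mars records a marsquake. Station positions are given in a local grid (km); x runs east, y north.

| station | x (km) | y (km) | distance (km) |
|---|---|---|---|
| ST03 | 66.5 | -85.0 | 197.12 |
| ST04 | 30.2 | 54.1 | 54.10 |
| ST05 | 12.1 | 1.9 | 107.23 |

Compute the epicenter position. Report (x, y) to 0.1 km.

26.9 km east, 108.1 km north

Circle about each station: (x − 66.5)² + (y + 85.0)² = 197.12²; (x − 30.2)² + (y − 54.1)² = 54.10²; (x − 12.1)² + (y − 1.9)² = 107.23².
Subtracting pairs of circle equations eliminates x²+y² and gives linear equations (the radical axes):
-72.6 x + 278.2 y = 28121.08
-108.8 x + 173.8 y = 15860.79
Solving the 2×2 system: x ≈ 26.9, y ≈ 108.1 km.
Check against ST03 (with the unrounded x, y): √((x − 66.5)²+(y + 85.0)²) = 197.12 ≈ 197.12 km. ✓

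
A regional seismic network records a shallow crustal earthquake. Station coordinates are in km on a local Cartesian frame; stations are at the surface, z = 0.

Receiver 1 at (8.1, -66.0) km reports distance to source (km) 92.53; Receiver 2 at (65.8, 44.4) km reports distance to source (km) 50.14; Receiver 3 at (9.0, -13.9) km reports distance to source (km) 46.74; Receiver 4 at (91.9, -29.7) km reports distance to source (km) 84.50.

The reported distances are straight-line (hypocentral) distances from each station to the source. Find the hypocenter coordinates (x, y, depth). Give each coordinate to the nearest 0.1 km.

(28.7, 20.9, 24.2)

Each station gives a sphere (x−x_i)² + (y−y_i)² + z² = d_i² (stations at z=0).
Subtracting the Receiver 1 sphere from Receiver 2 and Receiver 3: z² cancels, leaving linear equations in x and y:
115.4 x + 220.8 y = 7927.17
1.8 x + 104.2 y = 2229.77
Solving: x ≈ 28.698, y ≈ 20.903 km (keep extra digits for the depth step; rounded: 28.7, 20.9).
Then from the Receiver 1 sphere: z² = 92.53² − (x − 8.1)² − (y + 66.0)² with x = 28.698, y = 20.903, so z ≈ 24.195 ≈ 24.2 km.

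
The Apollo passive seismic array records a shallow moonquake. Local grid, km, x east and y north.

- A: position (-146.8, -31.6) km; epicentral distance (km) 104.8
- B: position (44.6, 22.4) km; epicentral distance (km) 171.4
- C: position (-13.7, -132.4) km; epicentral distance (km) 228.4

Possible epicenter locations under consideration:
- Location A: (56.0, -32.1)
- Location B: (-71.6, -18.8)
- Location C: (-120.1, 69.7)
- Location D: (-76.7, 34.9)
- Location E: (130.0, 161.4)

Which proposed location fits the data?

For each candidate, compare |candidate − station| to the reported distance:
Location A: residuals A 98.0, B 115.7, C 106.3 → max 115.7 km
Location B: residuals A 28.5, B 48.1, C 100.9 → max 100.9 km
Location C: residuals A 0.0, B 0.0, C 0.0 → max 0.0 km
Location D: residuals A 8.2, B 49.5, C 49.6 → max 49.6 km
Location E: residuals A 232.6, B 8.3, C 98.7 → max 232.6 km
Only Location C has all residuals ≈ 0.

Location C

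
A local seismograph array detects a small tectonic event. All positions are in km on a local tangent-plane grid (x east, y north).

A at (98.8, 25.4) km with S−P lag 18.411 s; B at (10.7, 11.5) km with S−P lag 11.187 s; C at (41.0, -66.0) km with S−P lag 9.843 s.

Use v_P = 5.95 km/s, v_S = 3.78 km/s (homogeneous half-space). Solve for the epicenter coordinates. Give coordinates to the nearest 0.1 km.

Distance from S−P lag: d = Δt · v_P v_S / (v_P − v_S) = Δt · (5.95·3.78)/(5.95−3.78) ≈ 10.3645·Δt.
So d_A = 190.82, d_B = 115.95, d_C = 102.02 km.
Circle about each station: (x − 98.8)² + (y − 25.4)² = 190.82²; (x − 10.7)² + (y − 11.5)² = 115.95²; (x − 41.0)² + (y + 66.0)² = 102.02².
Subtracting the A equation from the B and C equations removes the quadratic terms:
-176.2 x − 27.8 y = 12808.01
-115.6 x − 182.8 y = 21634.59
Solving the 2×2 system: x ≈ -60.0, y ≈ -80.4 km.

x ≈ -60.0 km, y ≈ -80.4 km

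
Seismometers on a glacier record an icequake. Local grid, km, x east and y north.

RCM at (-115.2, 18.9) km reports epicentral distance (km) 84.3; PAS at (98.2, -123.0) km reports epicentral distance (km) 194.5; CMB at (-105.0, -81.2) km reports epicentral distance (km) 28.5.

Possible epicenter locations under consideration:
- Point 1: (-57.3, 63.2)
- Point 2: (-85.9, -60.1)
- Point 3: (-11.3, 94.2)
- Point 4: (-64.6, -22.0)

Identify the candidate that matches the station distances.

For each candidate, compare |candidate − station| to the reported distance:
Point 1: residuals RCM 11.4, PAS 48.1, CMB 123.6 → max 123.6 km
Point 2: residuals RCM 0.0, PAS 0.0, CMB 0.0 → max 0.0 km
Point 3: residuals RCM 44.0, PAS 48.7, CMB 170.4 → max 170.4 km
Point 4: residuals RCM 19.2, PAS 2.9, CMB 43.2 → max 43.2 km
Only Point 2 has all residuals ≈ 0.

Point 2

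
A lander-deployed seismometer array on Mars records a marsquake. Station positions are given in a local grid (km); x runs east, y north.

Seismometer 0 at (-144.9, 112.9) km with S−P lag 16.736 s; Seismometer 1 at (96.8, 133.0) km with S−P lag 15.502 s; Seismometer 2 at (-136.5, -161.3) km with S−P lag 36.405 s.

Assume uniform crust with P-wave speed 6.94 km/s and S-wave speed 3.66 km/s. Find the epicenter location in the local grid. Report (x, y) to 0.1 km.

(-16.7, 93.9)

Distance from S−P lag: d = Δt · v_P v_S / (v_P − v_S) = Δt · (6.94·3.66)/(6.94−3.66) ≈ 7.7440·Δt.
So d_Seismometer 0 = 129.60, d_Seismometer 1 = 120.05, d_Seismometer 2 = 281.92 km.
Circle about each station: (x + 144.9)² + (y − 112.9)² = 129.60²; (x − 96.8)² + (y − 133.0)² = 120.05²; (x + 136.5)² + (y + 161.3)² = 281.92².
Subtracting the Seismometer 0 equation from the Seismometer 1 and Seismometer 2 equations removes the quadratic terms:
483.4 x + 40.2 y = -4299.02
16.8 x − 548.4 y = -51775.21
Solving the 2×2 system: x ≈ -16.7, y ≈ 93.9 km.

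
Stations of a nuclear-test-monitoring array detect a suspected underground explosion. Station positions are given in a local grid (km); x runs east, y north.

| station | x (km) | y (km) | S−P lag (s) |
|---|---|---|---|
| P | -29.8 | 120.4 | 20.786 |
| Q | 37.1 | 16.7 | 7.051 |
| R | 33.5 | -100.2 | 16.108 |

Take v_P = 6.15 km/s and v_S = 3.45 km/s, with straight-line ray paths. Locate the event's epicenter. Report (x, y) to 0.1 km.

Distance from S−P lag: d = Δt · v_P v_S / (v_P − v_S) = Δt · (6.15·3.45)/(6.15−3.45) ≈ 7.8583·Δt.
So d_P = 163.34, d_Q = 55.41, d_R = 126.58 km.
Circle about each station: (x + 29.8)² + (y − 120.4)² = 163.34²; (x − 37.1)² + (y − 16.7)² = 55.41²; (x − 33.5)² + (y + 100.2)² = 126.58².
Subtracting the P equation from the Q and R equations removes the quadratic terms:
133.8 x − 207.4 y = 9880.79
126.6 x − 441.2 y = 6435.55
Solving the 2×2 system: x ≈ 92.3, y ≈ 11.9 km.
Check against P (with the unrounded x, y): √((x + 29.8)²+(y − 120.4)²) = 163.33 ≈ 163.34 km. ✓

(92.3, 11.9)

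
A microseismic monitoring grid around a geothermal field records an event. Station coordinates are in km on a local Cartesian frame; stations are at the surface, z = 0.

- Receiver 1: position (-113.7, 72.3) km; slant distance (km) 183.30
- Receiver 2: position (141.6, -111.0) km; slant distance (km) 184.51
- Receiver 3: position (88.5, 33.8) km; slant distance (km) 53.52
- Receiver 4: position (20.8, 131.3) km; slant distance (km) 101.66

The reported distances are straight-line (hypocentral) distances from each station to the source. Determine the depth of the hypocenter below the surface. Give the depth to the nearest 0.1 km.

Each station gives a sphere (x−x_i)² + (y−y_i)² + z² = d_i² (stations at z=0).
Subtracting the Receiver 1 sphere from Receiver 2 and Receiver 3: z² cancels, leaving linear equations in x and y:
510.6 x − 366.6 y = 13771.53
404.4 x − 77.0 y = 21554.21
Solving: x ≈ 62.801, y ≈ 49.904 km (keep extra digits for the depth step; rounded: 62.8, 49.9).
Then from the Receiver 1 sphere: z² = 183.30² − (x + 113.7)² − (y − 72.3)² with x = 62.801, y = 49.904, so z ≈ 44.099 ≈ 44.1 km.

depth ≈ 44.1 km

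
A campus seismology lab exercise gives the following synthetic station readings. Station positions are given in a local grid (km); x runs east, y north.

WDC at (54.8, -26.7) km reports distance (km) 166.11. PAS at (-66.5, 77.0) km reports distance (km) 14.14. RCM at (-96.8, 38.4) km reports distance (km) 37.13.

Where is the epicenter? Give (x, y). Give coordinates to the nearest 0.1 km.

-79.4 km east, 71.2 km north

Circle about each station: (x − 54.8)² + (y + 26.7)² = 166.11²; (x + 66.5)² + (y − 77.0)² = 14.14²; (x + 96.8)² + (y − 38.4)² = 37.13².
Subtracting pairs of circle equations eliminates x²+y² and gives linear equations (the radical axes):
-242.6 x + 207.4 y = 34027.91
-303.2 x + 130.2 y = 33342.77
Solving the 2×2 system: x ≈ -79.4, y ≈ 71.2 km.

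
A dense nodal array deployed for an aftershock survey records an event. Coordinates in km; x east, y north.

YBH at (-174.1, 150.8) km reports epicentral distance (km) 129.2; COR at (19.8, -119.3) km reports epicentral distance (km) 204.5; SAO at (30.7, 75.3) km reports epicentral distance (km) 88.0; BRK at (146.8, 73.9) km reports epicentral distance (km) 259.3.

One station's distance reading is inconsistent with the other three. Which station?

Solve using three stations at a time. Using YBH, COR, BRK (subtract circle equations pairwise → linear system) gives (x, y) ≈ (-110.1, 38.6).
Distances from that point to each station vs reported:
  YBH: calculated 129.2 vs reported 129.2 → residual 0.0 km
  COR: calculated 204.5 vs reported 204.5 → residual 0.0 km
  SAO: calculated 145.5 vs reported 88.0 → residual 57.5 km
  BRK: calculated 259.3 vs reported 259.3 → residual 0.0 km
YBH, COR, BRK are mutually consistent (residuals ≈ 0); SAO is off by 57.5 km.

SAO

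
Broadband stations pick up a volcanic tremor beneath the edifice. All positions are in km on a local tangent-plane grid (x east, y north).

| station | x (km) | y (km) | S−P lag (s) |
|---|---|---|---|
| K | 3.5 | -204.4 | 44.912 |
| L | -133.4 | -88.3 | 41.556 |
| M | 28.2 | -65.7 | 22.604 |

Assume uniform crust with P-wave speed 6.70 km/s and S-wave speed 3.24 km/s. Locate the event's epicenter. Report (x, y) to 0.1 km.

Distance from S−P lag: d = Δt · v_P v_S / (v_P − v_S) = Δt · (6.70·3.24)/(6.70−3.24) ≈ 6.2740·Δt.
So d_K = 281.78, d_L = 260.72, d_M = 141.82 km.
Circle about each station: (x − 3.5)² + (y + 204.4)² = 281.78²; (x + 133.4)² + (y + 88.3)² = 260.72²; (x − 28.2)² + (y + 65.7)² = 141.82².
Subtracting pairs of circle equations eliminates x²+y² and gives linear equations (the radical axes):
-273.8 x + 232.2 y = -4774.11
49.4 x + 277.4 y = 22607.18
Solving the 2×2 system: x ≈ 75.2, y ≈ 68.1 km.

x ≈ 75.2 km, y ≈ 68.1 km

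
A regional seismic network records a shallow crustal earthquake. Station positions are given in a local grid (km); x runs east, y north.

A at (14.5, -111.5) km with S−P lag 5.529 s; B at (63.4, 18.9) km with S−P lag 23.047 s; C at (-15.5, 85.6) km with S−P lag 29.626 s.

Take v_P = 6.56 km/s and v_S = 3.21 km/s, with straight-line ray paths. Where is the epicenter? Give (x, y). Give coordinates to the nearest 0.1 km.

-18.5 km east, -100.6 km north

Distance from S−P lag: d = Δt · v_P v_S / (v_P − v_S) = Δt · (6.56·3.21)/(6.56−3.21) ≈ 6.2859·Δt.
So d_A = 34.75, d_B = 144.87, d_C = 186.22 km.
Circle about each station: (x − 14.5)² + (y + 111.5)² = 34.75²; (x − 63.4)² + (y − 18.9)² = 144.87²; (x + 15.5)² + (y − 85.6)² = 186.22².
Subtracting the A equation from the B and C equations removes the quadratic terms:
97.8 x + 260.8 y = -28045.48
-60.0 x + 394.2 y = -38545.22
Solving the 2×2 system: x ≈ -18.5, y ≈ -100.6 km.
Check against A (with the unrounded x, y): √((x − 14.5)²+(y + 111.5)²) = 34.76 ≈ 34.75 km. ✓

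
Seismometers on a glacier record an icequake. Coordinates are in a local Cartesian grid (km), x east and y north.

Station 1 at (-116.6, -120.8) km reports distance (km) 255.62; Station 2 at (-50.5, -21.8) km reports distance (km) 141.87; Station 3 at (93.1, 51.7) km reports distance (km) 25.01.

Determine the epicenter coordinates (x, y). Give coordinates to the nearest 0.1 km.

Circle about each station: (x + 116.6)² + (y + 120.8)² = 255.62²; (x + 50.5)² + (y + 21.8)² = 141.87²; (x − 93.1)² + (y − 51.7)² = 25.01².
Subtracting the Station 1 equation from the Station 2 and Station 3 equations removes the quadratic terms:
132.2 x + 198.0 y = 20051.78
419.4 x + 345.0 y = 47868.38
Solving the 2×2 system: x ≈ 68.4, y ≈ 55.6 km.

(68.4, 55.6)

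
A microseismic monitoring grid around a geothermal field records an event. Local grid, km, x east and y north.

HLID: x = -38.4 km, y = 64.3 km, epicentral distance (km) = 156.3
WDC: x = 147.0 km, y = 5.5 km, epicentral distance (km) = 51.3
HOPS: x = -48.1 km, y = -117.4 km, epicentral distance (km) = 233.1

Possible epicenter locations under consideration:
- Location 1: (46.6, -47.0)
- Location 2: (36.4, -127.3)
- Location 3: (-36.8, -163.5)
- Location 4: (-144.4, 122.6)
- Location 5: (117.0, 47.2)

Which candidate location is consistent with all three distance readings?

For each candidate, compare |candidate − station| to the reported distance:
Location 1: residuals HLID 16.3, WDC 62.0, HOPS 115.1 → max 115.1 km
Location 2: residuals HLID 49.4, WDC 121.5, HOPS 148.0 → max 148.0 km
Location 3: residuals HLID 71.5, WDC 198.4, HOPS 185.6 → max 198.4 km
Location 4: residuals HLID 35.3, WDC 262.7, HOPS 25.5 → max 262.7 km
Location 5: residuals HLID 0.0, WDC 0.1, HOPS 0.0 → max 0.1 km
Only Location 5 has all residuals ≈ 0.

Location 5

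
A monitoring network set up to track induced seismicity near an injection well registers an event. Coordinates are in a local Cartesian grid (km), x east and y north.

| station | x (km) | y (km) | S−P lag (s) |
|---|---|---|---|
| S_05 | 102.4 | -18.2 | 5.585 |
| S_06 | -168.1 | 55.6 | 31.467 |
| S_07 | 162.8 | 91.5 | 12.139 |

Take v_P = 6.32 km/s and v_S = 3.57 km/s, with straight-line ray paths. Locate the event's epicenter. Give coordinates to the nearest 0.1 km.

88.3 km east, 25.4 km north

Distance from S−P lag: d = Δt · v_P v_S / (v_P − v_S) = Δt · (6.32·3.57)/(6.32−3.57) ≈ 8.2045·Δt.
So d_S_05 = 45.82, d_S_06 = 258.17, d_S_07 = 99.59 km.
Circle about each station: (x − 102.4)² + (y + 18.2)² = 45.82²; (x + 168.1)² + (y − 55.6)² = 258.17²; (x − 162.8)² + (y − 91.5)² = 99.59².
Subtracting the S_05 equation from the S_06 and S_07 equations removes the quadratic terms:
-541.0 x + 147.6 y = -44020.31
120.8 x + 219.4 y = 16240.39
Solving the 2×2 system: x ≈ 88.3, y ≈ 25.4 km.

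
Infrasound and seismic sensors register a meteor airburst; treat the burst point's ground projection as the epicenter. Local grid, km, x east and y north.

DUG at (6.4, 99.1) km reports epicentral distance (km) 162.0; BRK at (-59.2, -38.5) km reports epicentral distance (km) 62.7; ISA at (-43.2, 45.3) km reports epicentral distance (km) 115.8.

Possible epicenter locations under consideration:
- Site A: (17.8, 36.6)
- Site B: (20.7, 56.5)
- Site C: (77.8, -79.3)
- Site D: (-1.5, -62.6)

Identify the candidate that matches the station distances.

For each candidate, compare |candidate − station| to the reported distance:
Site A: residuals DUG 98.5, BRK 44.9, ISA 54.2 → max 98.5 km
Site B: residuals DUG 117.1, BRK 61.4, ISA 50.9 → max 117.1 km
Site C: residuals DUG 30.2, BRK 80.2, ISA 57.9 → max 80.2 km
Site D: residuals DUG 0.1, BRK 0.2, ISA 0.1 → max 0.2 km
Only Site D has all residuals ≈ 0.

Site D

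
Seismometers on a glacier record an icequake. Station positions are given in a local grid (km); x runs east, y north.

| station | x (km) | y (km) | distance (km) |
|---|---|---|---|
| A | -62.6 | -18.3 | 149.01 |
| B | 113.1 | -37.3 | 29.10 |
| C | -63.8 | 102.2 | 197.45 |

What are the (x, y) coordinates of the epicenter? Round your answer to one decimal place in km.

Circle about each station: (x + 62.6)² + (y + 18.3)² = 149.01²; (x − 113.1)² + (y + 37.3)² = 29.10²; (x + 63.8)² + (y − 102.2)² = 197.45².
Subtracting pairs of circle equations eliminates x²+y² and gives linear equations (the radical axes):
351.4 x − 38.0 y = 31286.42
-2.4 x + 241.0 y = -6520.89
Solving the 2×2 system: x ≈ 86.2, y ≈ -26.2 km.

(86.2, -26.2)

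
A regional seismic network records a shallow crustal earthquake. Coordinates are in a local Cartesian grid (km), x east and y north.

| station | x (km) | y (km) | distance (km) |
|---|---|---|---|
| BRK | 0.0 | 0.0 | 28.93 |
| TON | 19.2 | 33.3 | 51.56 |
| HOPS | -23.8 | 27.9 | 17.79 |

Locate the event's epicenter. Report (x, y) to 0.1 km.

x ≈ -27.0 km, y ≈ 10.4 km

Circle about each station: x² + y² = 28.93²; (x − 19.2)² + (y − 33.3)² = 51.56²; (x + 23.8)² + (y − 27.9)² = 17.79².
Subtracting the BRK equation from the TON and HOPS equations removes the quadratic terms:
38.4 x + 66.6 y = -343.96
-47.6 x + 55.8 y = 1865.31
Solving the 2×2 system: x ≈ -27.0, y ≈ 10.4 km.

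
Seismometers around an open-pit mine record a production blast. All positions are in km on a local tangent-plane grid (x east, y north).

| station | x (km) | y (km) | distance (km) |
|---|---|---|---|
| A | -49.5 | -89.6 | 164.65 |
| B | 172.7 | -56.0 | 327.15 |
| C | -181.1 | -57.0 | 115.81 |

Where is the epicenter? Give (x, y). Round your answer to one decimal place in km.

x ≈ -136.8 km, y ≈ 50.0 km

Circle about each station: (x + 49.5)² + (y + 89.6)² = 164.65²; (x − 172.7)² + (y + 56.0)² = 327.15²; (x + 181.1)² + (y + 57.0)² = 115.81².
Subtracting the A equation from the B and C equations removes the quadratic terms:
444.4 x + 67.2 y = -57434.62
-263.2 x + 65.2 y = 39265.47
Solving the 2×2 system: x ≈ -136.8, y ≈ 50.0 km.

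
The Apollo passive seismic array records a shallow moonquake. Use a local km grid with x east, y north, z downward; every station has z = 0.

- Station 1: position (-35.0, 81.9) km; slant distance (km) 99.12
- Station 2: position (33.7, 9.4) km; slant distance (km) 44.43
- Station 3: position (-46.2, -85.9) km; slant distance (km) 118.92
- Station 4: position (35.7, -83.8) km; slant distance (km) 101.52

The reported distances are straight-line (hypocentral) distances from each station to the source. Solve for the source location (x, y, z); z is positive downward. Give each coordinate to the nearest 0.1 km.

(15.8, 7.1, 40.6)

Each station gives a sphere (x−x_i)² + (y−y_i)² + z² = d_i² (stations at z=0).
Subtracting the Station 1 sphere from Station 2 and Station 3: z² cancels, leaving linear equations in x and y:
137.4 x − 145.0 y = 1142.19
-22.4 x − 335.6 y = -2736.55
Solving: x ≈ 15.805, y ≈ 7.099 km (keep extra digits for the depth step; rounded: 15.8, 7.1).
Then from the Station 1 sphere: z² = 99.12² − (x + 35.0)² − (y − 81.9)² with x = 15.805, y = 7.099, so z ≈ 40.601 ≈ 40.6 km.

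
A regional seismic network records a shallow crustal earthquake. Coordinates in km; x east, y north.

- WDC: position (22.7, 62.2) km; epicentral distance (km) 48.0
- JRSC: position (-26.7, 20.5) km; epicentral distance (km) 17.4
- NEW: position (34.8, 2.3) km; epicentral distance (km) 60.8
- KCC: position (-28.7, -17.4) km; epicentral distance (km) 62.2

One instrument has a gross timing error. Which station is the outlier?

KCC

Solve using three stations at a time. Using WDC, JRSC, NEW (subtract circle equations pairwise → linear system) gives (x, y) ≈ (-16.6, 34.7).
Distances from that point to each station vs reported:
  WDC: calculated 48.0 vs reported 48.0 → residual 0.0 km
  JRSC: calculated 17.4 vs reported 17.4 → residual 0.0 km
  NEW: calculated 60.8 vs reported 60.8 → residual 0.0 km
  KCC: calculated 53.5 vs reported 62.2 → residual 8.7 km
WDC, JRSC, NEW are mutually consistent (residuals ≈ 0); KCC is off by 8.7 km.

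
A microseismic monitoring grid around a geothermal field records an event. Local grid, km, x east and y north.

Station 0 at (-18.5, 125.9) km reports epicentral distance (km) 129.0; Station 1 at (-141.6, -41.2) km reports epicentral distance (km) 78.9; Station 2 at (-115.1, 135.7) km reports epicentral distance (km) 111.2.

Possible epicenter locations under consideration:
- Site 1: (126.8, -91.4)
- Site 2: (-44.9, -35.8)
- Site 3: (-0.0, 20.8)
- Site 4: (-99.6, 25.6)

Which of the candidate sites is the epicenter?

Site 4

For each candidate, compare |candidate − station| to the reported distance:
Site 1: residuals Station 0 132.4, Station 1 194.2, Station 2 220.6 → max 220.6 km
Site 2: residuals Station 0 34.8, Station 1 18.0, Station 2 74.1 → max 74.1 km
Site 3: residuals Station 0 22.3, Station 1 75.7, Station 2 51.4 → max 75.7 km
Site 4: residuals Station 0 0.0, Station 1 0.0, Station 2 0.0 → max 0.0 km
Only Site 4 has all residuals ≈ 0.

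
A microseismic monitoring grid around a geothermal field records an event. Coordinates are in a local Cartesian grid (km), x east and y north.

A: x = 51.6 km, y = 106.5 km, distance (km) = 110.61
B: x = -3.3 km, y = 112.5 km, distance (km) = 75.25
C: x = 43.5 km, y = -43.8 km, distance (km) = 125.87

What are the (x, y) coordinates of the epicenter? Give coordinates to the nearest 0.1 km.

x ≈ -42.4 km, y ≈ 48.2 km

Circle about each station: (x − 51.6)² + (y − 106.5)² = 110.61²; (x + 3.3)² + (y − 112.5)² = 75.25²; (x − 43.5)² + (y + 43.8)² = 125.87².
Subtracting pairs of circle equations eliminates x²+y² and gives linear equations (the radical axes):
-109.8 x + 12.0 y = 5234.34
-16.2 x − 300.6 y = -13802.80
Solving the 2×2 system: x ≈ -42.4, y ≈ 48.2 km.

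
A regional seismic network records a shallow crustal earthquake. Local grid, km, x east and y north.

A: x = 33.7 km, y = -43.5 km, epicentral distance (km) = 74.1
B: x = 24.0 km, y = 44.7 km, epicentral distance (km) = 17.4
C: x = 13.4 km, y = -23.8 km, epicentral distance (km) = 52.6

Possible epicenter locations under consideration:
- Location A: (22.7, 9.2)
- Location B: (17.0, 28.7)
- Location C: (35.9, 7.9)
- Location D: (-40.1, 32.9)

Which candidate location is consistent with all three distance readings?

For each candidate, compare |candidate − station| to the reported distance:
Location A: residuals A 20.3, B 18.1, C 18.3 → max 20.3 km
Location B: residuals A 0.0, B 0.1, C 0.0 → max 0.1 km
Location C: residuals A 22.7, B 21.3, C 13.7 → max 22.7 km
Location D: residuals A 32.1, B 47.8, C 25.4 → max 47.8 km
Only Location B has all residuals ≈ 0.

Location B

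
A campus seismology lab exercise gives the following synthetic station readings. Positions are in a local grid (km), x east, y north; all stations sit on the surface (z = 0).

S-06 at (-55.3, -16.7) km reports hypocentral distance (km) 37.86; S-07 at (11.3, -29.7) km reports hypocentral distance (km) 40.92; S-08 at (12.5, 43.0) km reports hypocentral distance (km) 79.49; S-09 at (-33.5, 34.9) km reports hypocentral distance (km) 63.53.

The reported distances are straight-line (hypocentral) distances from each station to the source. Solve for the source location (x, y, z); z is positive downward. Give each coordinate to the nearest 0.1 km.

Each station gives a sphere (x−x_i)² + (y−y_i)² + z² = d_i² (stations at z=0).
Subtracting the S-06 sphere from S-07 and S-08: z² cancels, leaving linear equations in x and y:
133.2 x − 26.0 y = -2568.27
135.6 x + 119.4 y = -6217.01
Solving: x ≈ -24.102, y ≈ -24.697 km (keep extra digits for the depth step; rounded: -24.1, -24.7).
Then from the S-06 sphere: z² = 37.86² − (x + 55.3)² − (y + 16.7)² with x = -24.102, y = -24.697, so z ≈ 19.903 ≈ 19.9 km.

(-24.1, -24.7, 19.9)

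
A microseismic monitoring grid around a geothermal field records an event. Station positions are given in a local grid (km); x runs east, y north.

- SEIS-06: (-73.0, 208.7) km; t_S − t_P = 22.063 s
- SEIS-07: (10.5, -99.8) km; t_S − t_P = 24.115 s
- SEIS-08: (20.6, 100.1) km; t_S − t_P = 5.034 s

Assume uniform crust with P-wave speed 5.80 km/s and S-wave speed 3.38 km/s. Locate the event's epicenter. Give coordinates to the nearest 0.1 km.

Distance from S−P lag: d = Δt · v_P v_S / (v_P − v_S) = Δt · (5.80·3.38)/(5.80−3.38) ≈ 8.1008·Δt.
So d_SEIS-06 = 178.73, d_SEIS-07 = 195.35, d_SEIS-08 = 40.78 km.
Circle about each station: (x + 73.0)² + (y − 208.7)² = 178.73²; (x − 10.5)² + (y + 99.8)² = 195.35²; (x − 20.6)² + (y − 100.1)² = 40.78².
Subtracting pairs of circle equations eliminates x²+y² and gives linear equations (the radical axes):
167.0 x − 617.0 y = -45031.61
187.2 x − 217.2 y = -8158.92
Solving the 2×2 system: x ≈ 59.9, y ≈ 89.2 km.

59.9 km east, 89.2 km north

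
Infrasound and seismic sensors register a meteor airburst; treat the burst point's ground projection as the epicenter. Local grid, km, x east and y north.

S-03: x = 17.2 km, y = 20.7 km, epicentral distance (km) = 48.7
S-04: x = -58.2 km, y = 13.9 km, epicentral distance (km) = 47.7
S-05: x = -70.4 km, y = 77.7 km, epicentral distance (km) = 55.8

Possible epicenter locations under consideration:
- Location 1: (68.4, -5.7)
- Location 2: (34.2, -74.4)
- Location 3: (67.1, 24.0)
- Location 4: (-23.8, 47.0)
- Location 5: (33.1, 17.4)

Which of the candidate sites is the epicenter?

For each candidate, compare |candidate − station| to the reported distance:
Location 1: residuals S-03 8.9, S-04 80.4, S-05 106.1 → max 106.1 km
Location 2: residuals S-03 47.9, S-04 80.1, S-05 128.8 → max 128.8 km
Location 3: residuals S-03 1.3, S-04 78.0, S-05 91.8 → max 91.8 km
Location 4: residuals S-03 0.0, S-04 0.0, S-05 0.0 → max 0.0 km
Location 5: residuals S-03 32.5, S-04 43.7, S-05 64.0 → max 64.0 km
Only Location 4 has all residuals ≈ 0.

Location 4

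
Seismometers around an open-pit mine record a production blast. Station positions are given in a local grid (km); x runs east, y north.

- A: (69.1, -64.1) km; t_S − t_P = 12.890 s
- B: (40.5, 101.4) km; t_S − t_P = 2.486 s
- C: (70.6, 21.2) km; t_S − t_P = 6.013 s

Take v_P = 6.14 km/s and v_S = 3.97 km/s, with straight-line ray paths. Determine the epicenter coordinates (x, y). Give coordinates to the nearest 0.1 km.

Distance from S−P lag: d = Δt · v_P v_S / (v_P − v_S) = Δt · (6.14·3.97)/(6.14−3.97) ≈ 11.2331·Δt.
So d_A = 144.79, d_B = 27.93, d_C = 67.54 km.
Circle about each station: (x − 69.1)² + (y + 64.1)² = 144.79²; (x − 40.5)² + (y − 101.4)² = 27.93²; (x − 70.6)² + (y − 21.2)² = 67.54².
Subtracting the A equation from the B and C equations removes the quadratic terms:
-57.2 x + 331.0 y = 23222.65
3.0 x + 170.6 y = 12952.67
Solving the 2×2 system: x ≈ 30.3, y ≈ 75.4 km.

x ≈ 30.3 km, y ≈ 75.4 km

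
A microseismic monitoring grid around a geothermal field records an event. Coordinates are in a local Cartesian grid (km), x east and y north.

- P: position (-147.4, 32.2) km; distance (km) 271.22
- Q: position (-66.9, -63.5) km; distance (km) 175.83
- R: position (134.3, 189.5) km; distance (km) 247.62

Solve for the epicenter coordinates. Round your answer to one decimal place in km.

x ≈ 108.8 km, y ≈ -56.8 km

Circle about each station: (x + 147.4)² + (y − 32.2)² = 271.22²; (x + 66.9)² + (y + 63.5)² = 175.83²; (x − 134.3)² + (y − 189.5)² = 247.62².
Subtracting pairs of circle equations eliminates x²+y² and gives linear equations (the radical axes):
161.0 x − 191.4 y = 28388.36
563.4 x + 314.6 y = 43427.76
Solving the 2×2 system: x ≈ 108.8, y ≈ -56.8 km.
Check against P (with the unrounded x, y): √((x + 147.4)²+(y − 32.2)²) = 271.22 ≈ 271.22 km. ✓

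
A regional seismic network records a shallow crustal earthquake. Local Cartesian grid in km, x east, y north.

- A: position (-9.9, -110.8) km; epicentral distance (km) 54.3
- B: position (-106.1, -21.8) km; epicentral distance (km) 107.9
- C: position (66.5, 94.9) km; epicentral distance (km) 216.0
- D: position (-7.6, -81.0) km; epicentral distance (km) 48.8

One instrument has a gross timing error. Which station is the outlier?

B

Solve using three stations at a time. Using A, C, D (subtract circle equations pairwise → linear system) gives (x, y) ≈ (-56.5, -82.7).
Distances from that point to each station vs reported:
  A: calculated 54.4 vs reported 54.3 → residual 0.1 km
  B: calculated 78.6 vs reported 107.9 → residual 29.3 km
  C: calculated 216.0 vs reported 216.0 → residual 0.0 km
  D: calculated 48.9 vs reported 48.8 → residual 0.1 km
A, C, D are mutually consistent (residuals ≈ 0); B is off by 29.3 km.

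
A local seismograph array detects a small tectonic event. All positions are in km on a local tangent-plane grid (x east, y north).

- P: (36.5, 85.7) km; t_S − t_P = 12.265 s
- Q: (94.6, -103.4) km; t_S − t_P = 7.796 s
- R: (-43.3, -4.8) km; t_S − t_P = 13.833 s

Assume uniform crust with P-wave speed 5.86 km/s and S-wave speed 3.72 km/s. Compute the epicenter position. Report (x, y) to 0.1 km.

x ≈ 96.3 km, y ≈ -24.0 km

Distance from S−P lag: d = Δt · v_P v_S / (v_P − v_S) = Δt · (5.86·3.72)/(5.86−3.72) ≈ 10.1865·Δt.
So d_P = 124.94, d_Q = 79.41, d_R = 140.91 km.
Circle about each station: (x − 36.5)² + (y − 85.7)² = 124.94²; (x − 94.6)² + (y + 103.4)² = 79.41²; (x + 43.3)² + (y + 4.8)² = 140.91².
Subtracting pairs of circle equations eliminates x²+y² and gives linear equations (the radical axes):
116.2 x − 378.2 y = 20268.04
-159.6 x − 181.0 y = -11024.43
Solving the 2×2 system: x ≈ 96.3, y ≈ -24.0 km.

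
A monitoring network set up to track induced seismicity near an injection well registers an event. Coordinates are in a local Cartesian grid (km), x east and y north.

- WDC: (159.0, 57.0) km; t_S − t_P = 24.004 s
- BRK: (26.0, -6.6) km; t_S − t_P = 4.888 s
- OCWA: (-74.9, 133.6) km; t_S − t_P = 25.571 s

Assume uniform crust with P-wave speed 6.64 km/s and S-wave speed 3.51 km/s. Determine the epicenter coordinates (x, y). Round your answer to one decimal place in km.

(7.6, -38.0)

Distance from S−P lag: d = Δt · v_P v_S / (v_P − v_S) = Δt · (6.64·3.51)/(6.64−3.51) ≈ 7.4461·Δt.
So d_WDC = 178.74, d_BRK = 36.40, d_OCWA = 190.41 km.
Circle about each station: (x − 159.0)² + (y − 57.0)² = 178.74²; (x − 26.0)² + (y + 6.6)² = 36.40²; (x + 74.9)² + (y − 133.6)² = 190.41².
Subtracting pairs of circle equations eliminates x²+y² and gives linear equations (the radical axes):
-266.0 x − 127.2 y = 2812.59
-467.8 x + 153.2 y = -9379.01
Solving the 2×2 system: x ≈ 7.6, y ≈ -38.0 km.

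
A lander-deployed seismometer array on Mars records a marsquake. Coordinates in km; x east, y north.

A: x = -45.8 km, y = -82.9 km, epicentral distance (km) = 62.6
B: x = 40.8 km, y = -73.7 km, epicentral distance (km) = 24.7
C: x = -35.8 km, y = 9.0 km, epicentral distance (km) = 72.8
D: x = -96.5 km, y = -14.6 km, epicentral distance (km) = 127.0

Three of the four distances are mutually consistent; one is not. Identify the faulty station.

Solve using three stations at a time. Using A, B, D (subtract circle equations pairwise → linear system) gives (x, y) ≈ (16.1, -73.4).
Distances from that point to each station vs reported:
  A: calculated 62.6 vs reported 62.6 → residual 0.0 km
  B: calculated 24.7 vs reported 24.7 → residual 0.0 km
  C: calculated 97.4 vs reported 72.8 → residual 24.6 km
  D: calculated 127.0 vs reported 127.0 → residual 0.0 km
A, B, D are mutually consistent (residuals ≈ 0); C is off by 24.6 km.

C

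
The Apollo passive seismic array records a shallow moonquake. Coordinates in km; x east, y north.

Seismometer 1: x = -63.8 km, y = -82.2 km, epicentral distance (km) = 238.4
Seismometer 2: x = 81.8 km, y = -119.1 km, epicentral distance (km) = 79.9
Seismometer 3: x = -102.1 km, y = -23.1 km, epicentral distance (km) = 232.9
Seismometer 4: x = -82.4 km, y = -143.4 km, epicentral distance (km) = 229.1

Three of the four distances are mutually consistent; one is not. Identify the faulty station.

Solve using three stations at a time. Using Seismometer 2, Seismometer 3, Seismometer 4 (subtract circle equations pairwise → linear system) gives (x, y) ≈ (128.7, -54.4).
Distances from that point to each station vs reported:
  Seismometer 1: calculated 194.5 vs reported 238.4 → residual 43.9 km
  Seismometer 2: calculated 79.9 vs reported 79.9 → residual 0.0 km
  Seismometer 3: calculated 232.9 vs reported 232.9 → residual 0.0 km
  Seismometer 4: calculated 229.1 vs reported 229.1 → residual 0.0 km
Seismometer 2, Seismometer 3, Seismometer 4 are mutually consistent (residuals ≈ 0); Seismometer 1 is off by 43.9 km.

Seismometer 1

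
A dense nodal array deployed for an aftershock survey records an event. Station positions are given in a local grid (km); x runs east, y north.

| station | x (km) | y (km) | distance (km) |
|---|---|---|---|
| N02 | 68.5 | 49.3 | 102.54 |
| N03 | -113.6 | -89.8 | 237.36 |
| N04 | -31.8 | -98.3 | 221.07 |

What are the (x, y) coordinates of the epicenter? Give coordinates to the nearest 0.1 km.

(-4.7, 121.1)

Circle about each station: (x − 68.5)² + (y − 49.3)² = 102.54²; (x + 113.6)² + (y + 89.8)² = 237.36²; (x + 31.8)² + (y + 98.3)² = 221.07².
Subtracting the N02 equation from the N03 and N04 equations removes the quadratic terms:
-364.2 x − 278.2 y = -31979.06
-200.6 x − 295.2 y = -34806.10
Solving the 2×2 system: x ≈ -4.7, y ≈ 121.1 km.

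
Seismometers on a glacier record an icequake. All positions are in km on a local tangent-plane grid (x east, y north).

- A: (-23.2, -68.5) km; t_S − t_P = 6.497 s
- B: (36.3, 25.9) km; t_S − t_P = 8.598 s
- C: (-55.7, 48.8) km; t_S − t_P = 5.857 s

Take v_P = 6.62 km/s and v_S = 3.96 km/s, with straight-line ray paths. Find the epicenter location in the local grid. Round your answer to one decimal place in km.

Distance from S−P lag: d = Δt · v_P v_S / (v_P − v_S) = Δt · (6.62·3.96)/(6.62−3.96) ≈ 9.8553·Δt.
So d_A = 64.03, d_B = 84.74, d_C = 57.72 km.
Circle about each station: (x + 23.2)² + (y + 68.5)² = 64.03²; (x − 36.3)² + (y − 25.9)² = 84.74²; (x + 55.7)² + (y − 48.8)² = 57.72².
Subtracting pairs of circle equations eliminates x²+y² and gives linear equations (the radical axes):
119.0 x + 188.8 y = -6323.02
-65.0 x + 234.6 y = 1021.68
Solving the 2×2 system: x ≈ -41.7, y ≈ -7.2 km.

x ≈ -41.7 km, y ≈ -7.2 km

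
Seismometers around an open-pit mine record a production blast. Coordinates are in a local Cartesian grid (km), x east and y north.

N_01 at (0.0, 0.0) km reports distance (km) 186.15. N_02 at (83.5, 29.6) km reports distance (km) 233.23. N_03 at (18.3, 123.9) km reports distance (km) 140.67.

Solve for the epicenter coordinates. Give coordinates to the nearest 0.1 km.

(-121.3, 141.2)

Circle about each station: x² + y² = 186.15²; (x − 83.5)² + (y − 29.6)² = 233.23²; (x − 18.3)² + (y − 123.9)² = 140.67².
Subtracting pairs of circle equations eliminates x²+y² and gives linear equations (the radical axes):
167.0 x + 59.2 y = -11896.00
36.6 x + 247.8 y = 30549.87
Solving the 2×2 system: x ≈ -121.3, y ≈ 141.2 km.
Check against N_01 (with the unrounded x, y): √(x²+y²) = 186.14 ≈ 186.15 km. ✓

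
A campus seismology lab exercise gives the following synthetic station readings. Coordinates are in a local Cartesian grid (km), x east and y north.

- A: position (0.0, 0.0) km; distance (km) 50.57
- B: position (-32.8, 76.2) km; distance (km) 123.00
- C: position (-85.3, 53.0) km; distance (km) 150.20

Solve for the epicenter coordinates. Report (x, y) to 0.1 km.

(47.7, -16.8)

Circle about each station: x² + y² = 50.57²; (x + 32.8)² + (y − 76.2)² = 123.00²; (x + 85.3)² + (y − 53.0)² = 150.20².
Subtracting pairs of circle equations eliminates x²+y² and gives linear equations (the radical axes):
-65.6 x + 152.4 y = -5689.40
-170.6 x + 106.0 y = -9917.63
Solving the 2×2 system: x ≈ 47.7, y ≈ -16.8 km.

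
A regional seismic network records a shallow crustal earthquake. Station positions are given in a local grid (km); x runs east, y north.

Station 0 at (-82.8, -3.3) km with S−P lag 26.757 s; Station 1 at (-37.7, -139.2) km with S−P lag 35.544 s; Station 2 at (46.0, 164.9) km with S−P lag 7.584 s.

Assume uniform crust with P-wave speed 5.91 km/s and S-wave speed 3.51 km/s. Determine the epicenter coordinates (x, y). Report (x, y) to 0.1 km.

Distance from S−P lag: d = Δt · v_P v_S / (v_P − v_S) = Δt · (5.91·3.51)/(5.91−3.51) ≈ 8.6434·Δt.
So d_Station 0 = 231.27, d_Station 1 = 307.22, d_Station 2 = 65.55 km.
Circle about each station: (x + 82.8)² + (y + 3.3)² = 231.27²; (x + 37.7)² + (y + 139.2)² = 307.22²; (x − 46.0)² + (y − 164.9)² = 65.55².
Subtracting pairs of circle equations eliminates x²+y² and gives linear equations (the radical axes):
90.2 x − 271.8 y = -26967.12
257.6 x + 336.4 y = 71630.29
Solving the 2×2 system: x ≈ 103.6, y ≈ 133.6 km.

103.6 km east, 133.6 km north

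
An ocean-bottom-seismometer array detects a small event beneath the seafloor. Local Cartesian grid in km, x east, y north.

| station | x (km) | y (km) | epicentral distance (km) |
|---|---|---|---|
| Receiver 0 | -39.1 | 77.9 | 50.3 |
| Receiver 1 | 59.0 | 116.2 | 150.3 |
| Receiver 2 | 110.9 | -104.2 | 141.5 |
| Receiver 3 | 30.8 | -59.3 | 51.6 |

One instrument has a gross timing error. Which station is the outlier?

Receiver 0

Solve using three stations at a time. Using Receiver 1, Receiver 2, Receiver 3 (subtract circle equations pairwise → linear system) gives (x, y) ≈ (-3.2, -20.6).
Distances from that point to each station vs reported:
  Receiver 0: calculated 104.8 vs reported 50.3 → residual 54.5 km
  Receiver 1: calculated 150.3 vs reported 150.3 → residual 0.0 km
  Receiver 2: calculated 141.5 vs reported 141.5 → residual 0.0 km
  Receiver 3: calculated 51.5 vs reported 51.6 → residual 0.1 km
Receiver 1, Receiver 2, Receiver 3 are mutually consistent (residuals ≈ 0); Receiver 0 is off by 54.5 km.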